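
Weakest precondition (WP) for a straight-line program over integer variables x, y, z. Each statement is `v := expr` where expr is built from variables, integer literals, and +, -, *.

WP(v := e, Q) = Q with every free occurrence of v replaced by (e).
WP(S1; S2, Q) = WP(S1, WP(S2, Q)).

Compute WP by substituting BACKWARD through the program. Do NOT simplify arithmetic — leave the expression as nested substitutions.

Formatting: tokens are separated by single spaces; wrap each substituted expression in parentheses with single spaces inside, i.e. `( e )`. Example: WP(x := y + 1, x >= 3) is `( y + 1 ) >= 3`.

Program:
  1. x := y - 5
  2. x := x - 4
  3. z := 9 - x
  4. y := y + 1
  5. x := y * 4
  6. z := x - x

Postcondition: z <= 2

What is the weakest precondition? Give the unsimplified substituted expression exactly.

post: z <= 2
stmt 6: z := x - x  -- replace 1 occurrence(s) of z with (x - x)
  => ( x - x ) <= 2
stmt 5: x := y * 4  -- replace 2 occurrence(s) of x with (y * 4)
  => ( ( y * 4 ) - ( y * 4 ) ) <= 2
stmt 4: y := y + 1  -- replace 2 occurrence(s) of y with (y + 1)
  => ( ( ( y + 1 ) * 4 ) - ( ( y + 1 ) * 4 ) ) <= 2
stmt 3: z := 9 - x  -- replace 0 occurrence(s) of z with (9 - x)
  => ( ( ( y + 1 ) * 4 ) - ( ( y + 1 ) * 4 ) ) <= 2
stmt 2: x := x - 4  -- replace 0 occurrence(s) of x with (x - 4)
  => ( ( ( y + 1 ) * 4 ) - ( ( y + 1 ) * 4 ) ) <= 2
stmt 1: x := y - 5  -- replace 0 occurrence(s) of x with (y - 5)
  => ( ( ( y + 1 ) * 4 ) - ( ( y + 1 ) * 4 ) ) <= 2

Answer: ( ( ( y + 1 ) * 4 ) - ( ( y + 1 ) * 4 ) ) <= 2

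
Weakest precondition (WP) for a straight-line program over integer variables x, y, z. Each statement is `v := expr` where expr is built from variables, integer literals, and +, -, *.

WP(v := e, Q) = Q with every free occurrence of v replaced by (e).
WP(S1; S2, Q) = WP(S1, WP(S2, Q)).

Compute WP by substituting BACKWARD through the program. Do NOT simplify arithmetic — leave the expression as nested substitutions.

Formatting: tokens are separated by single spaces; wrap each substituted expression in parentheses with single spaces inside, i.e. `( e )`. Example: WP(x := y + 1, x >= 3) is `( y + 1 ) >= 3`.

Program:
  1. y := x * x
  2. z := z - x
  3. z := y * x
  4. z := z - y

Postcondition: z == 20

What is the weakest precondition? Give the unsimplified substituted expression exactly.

Answer: ( ( ( x * x ) * x ) - ( x * x ) ) == 20

Derivation:
post: z == 20
stmt 4: z := z - y  -- replace 1 occurrence(s) of z with (z - y)
  => ( z - y ) == 20
stmt 3: z := y * x  -- replace 1 occurrence(s) of z with (y * x)
  => ( ( y * x ) - y ) == 20
stmt 2: z := z - x  -- replace 0 occurrence(s) of z with (z - x)
  => ( ( y * x ) - y ) == 20
stmt 1: y := x * x  -- replace 2 occurrence(s) of y with (x * x)
  => ( ( ( x * x ) * x ) - ( x * x ) ) == 20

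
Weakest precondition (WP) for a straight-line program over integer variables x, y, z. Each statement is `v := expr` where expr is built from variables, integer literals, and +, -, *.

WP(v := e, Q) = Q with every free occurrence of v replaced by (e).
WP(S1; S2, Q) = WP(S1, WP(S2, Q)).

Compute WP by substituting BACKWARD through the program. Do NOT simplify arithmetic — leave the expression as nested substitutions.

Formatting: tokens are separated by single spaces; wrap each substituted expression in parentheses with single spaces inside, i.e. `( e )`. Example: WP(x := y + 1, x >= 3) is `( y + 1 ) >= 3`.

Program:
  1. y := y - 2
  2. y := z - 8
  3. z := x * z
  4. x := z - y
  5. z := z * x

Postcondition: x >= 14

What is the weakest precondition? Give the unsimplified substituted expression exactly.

Answer: ( ( x * z ) - ( z - 8 ) ) >= 14

Derivation:
post: x >= 14
stmt 5: z := z * x  -- replace 0 occurrence(s) of z with (z * x)
  => x >= 14
stmt 4: x := z - y  -- replace 1 occurrence(s) of x with (z - y)
  => ( z - y ) >= 14
stmt 3: z := x * z  -- replace 1 occurrence(s) of z with (x * z)
  => ( ( x * z ) - y ) >= 14
stmt 2: y := z - 8  -- replace 1 occurrence(s) of y with (z - 8)
  => ( ( x * z ) - ( z - 8 ) ) >= 14
stmt 1: y := y - 2  -- replace 0 occurrence(s) of y with (y - 2)
  => ( ( x * z ) - ( z - 8 ) ) >= 14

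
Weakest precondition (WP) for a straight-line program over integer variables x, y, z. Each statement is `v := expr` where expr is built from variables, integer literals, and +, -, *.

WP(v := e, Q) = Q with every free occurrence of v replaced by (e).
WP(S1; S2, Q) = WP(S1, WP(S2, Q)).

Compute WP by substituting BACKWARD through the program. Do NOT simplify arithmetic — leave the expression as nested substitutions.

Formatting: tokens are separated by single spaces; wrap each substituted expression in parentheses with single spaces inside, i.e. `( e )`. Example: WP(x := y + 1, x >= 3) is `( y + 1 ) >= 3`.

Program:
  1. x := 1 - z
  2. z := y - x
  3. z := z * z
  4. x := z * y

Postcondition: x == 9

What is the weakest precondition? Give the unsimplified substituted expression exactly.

Answer: ( ( ( y - ( 1 - z ) ) * ( y - ( 1 - z ) ) ) * y ) == 9

Derivation:
post: x == 9
stmt 4: x := z * y  -- replace 1 occurrence(s) of x with (z * y)
  => ( z * y ) == 9
stmt 3: z := z * z  -- replace 1 occurrence(s) of z with (z * z)
  => ( ( z * z ) * y ) == 9
stmt 2: z := y - x  -- replace 2 occurrence(s) of z with (y - x)
  => ( ( ( y - x ) * ( y - x ) ) * y ) == 9
stmt 1: x := 1 - z  -- replace 2 occurrence(s) of x with (1 - z)
  => ( ( ( y - ( 1 - z ) ) * ( y - ( 1 - z ) ) ) * y ) == 9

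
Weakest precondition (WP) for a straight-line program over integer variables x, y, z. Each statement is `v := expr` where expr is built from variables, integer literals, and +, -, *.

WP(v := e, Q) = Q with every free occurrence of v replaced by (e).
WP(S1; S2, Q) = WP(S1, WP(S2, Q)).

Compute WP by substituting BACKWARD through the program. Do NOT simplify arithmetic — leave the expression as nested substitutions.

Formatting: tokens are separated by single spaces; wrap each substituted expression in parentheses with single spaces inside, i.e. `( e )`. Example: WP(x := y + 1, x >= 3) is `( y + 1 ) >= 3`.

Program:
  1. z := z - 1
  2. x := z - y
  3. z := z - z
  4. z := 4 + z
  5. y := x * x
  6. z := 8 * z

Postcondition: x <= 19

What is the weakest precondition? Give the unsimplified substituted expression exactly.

Answer: ( ( z - 1 ) - y ) <= 19

Derivation:
post: x <= 19
stmt 6: z := 8 * z  -- replace 0 occurrence(s) of z with (8 * z)
  => x <= 19
stmt 5: y := x * x  -- replace 0 occurrence(s) of y with (x * x)
  => x <= 19
stmt 4: z := 4 + z  -- replace 0 occurrence(s) of z with (4 + z)
  => x <= 19
stmt 3: z := z - z  -- replace 0 occurrence(s) of z with (z - z)
  => x <= 19
stmt 2: x := z - y  -- replace 1 occurrence(s) of x with (z - y)
  => ( z - y ) <= 19
stmt 1: z := z - 1  -- replace 1 occurrence(s) of z with (z - 1)
  => ( ( z - 1 ) - y ) <= 19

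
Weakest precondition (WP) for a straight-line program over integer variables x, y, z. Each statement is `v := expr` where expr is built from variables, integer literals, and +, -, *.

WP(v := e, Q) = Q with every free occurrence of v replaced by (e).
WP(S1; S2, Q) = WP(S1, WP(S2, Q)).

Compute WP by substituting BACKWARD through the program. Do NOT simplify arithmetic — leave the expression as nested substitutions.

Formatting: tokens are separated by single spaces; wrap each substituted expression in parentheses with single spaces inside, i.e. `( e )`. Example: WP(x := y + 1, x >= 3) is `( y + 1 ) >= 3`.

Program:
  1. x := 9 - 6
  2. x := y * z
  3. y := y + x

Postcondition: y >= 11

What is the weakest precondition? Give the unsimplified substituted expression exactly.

Answer: ( y + ( y * z ) ) >= 11

Derivation:
post: y >= 11
stmt 3: y := y + x  -- replace 1 occurrence(s) of y with (y + x)
  => ( y + x ) >= 11
stmt 2: x := y * z  -- replace 1 occurrence(s) of x with (y * z)
  => ( y + ( y * z ) ) >= 11
stmt 1: x := 9 - 6  -- replace 0 occurrence(s) of x with (9 - 6)
  => ( y + ( y * z ) ) >= 11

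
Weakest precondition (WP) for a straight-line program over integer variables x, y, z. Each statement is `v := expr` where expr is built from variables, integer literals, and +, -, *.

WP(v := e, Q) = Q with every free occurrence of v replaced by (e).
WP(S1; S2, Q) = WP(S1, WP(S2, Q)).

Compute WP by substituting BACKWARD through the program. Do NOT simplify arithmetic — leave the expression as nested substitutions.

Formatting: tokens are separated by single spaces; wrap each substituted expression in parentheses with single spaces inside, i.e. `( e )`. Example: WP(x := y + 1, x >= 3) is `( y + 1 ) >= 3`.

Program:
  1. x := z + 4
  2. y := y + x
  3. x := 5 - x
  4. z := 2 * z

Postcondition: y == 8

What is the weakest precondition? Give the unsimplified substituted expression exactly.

Answer: ( y + ( z + 4 ) ) == 8

Derivation:
post: y == 8
stmt 4: z := 2 * z  -- replace 0 occurrence(s) of z with (2 * z)
  => y == 8
stmt 3: x := 5 - x  -- replace 0 occurrence(s) of x with (5 - x)
  => y == 8
stmt 2: y := y + x  -- replace 1 occurrence(s) of y with (y + x)
  => ( y + x ) == 8
stmt 1: x := z + 4  -- replace 1 occurrence(s) of x with (z + 4)
  => ( y + ( z + 4 ) ) == 8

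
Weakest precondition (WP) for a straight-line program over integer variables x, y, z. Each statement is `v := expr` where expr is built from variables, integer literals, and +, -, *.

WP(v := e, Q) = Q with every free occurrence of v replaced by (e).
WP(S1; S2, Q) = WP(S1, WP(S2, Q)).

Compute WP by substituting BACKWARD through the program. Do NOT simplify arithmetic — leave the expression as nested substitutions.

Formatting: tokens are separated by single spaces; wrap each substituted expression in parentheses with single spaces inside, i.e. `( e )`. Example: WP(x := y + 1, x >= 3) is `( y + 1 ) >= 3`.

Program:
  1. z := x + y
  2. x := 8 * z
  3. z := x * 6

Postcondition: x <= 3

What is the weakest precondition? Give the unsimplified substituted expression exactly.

Answer: ( 8 * ( x + y ) ) <= 3

Derivation:
post: x <= 3
stmt 3: z := x * 6  -- replace 0 occurrence(s) of z with (x * 6)
  => x <= 3
stmt 2: x := 8 * z  -- replace 1 occurrence(s) of x with (8 * z)
  => ( 8 * z ) <= 3
stmt 1: z := x + y  -- replace 1 occurrence(s) of z with (x + y)
  => ( 8 * ( x + y ) ) <= 3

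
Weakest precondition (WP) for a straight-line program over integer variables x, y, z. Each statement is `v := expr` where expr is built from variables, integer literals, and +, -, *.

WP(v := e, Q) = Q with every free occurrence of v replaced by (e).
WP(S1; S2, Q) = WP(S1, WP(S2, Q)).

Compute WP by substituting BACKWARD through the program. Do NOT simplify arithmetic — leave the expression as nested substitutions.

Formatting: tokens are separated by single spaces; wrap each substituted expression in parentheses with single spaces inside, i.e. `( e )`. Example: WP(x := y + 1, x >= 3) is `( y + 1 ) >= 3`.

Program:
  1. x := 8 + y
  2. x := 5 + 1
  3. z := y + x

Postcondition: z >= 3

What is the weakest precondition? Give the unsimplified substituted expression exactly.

Answer: ( y + ( 5 + 1 ) ) >= 3

Derivation:
post: z >= 3
stmt 3: z := y + x  -- replace 1 occurrence(s) of z with (y + x)
  => ( y + x ) >= 3
stmt 2: x := 5 + 1  -- replace 1 occurrence(s) of x with (5 + 1)
  => ( y + ( 5 + 1 ) ) >= 3
stmt 1: x := 8 + y  -- replace 0 occurrence(s) of x with (8 + y)
  => ( y + ( 5 + 1 ) ) >= 3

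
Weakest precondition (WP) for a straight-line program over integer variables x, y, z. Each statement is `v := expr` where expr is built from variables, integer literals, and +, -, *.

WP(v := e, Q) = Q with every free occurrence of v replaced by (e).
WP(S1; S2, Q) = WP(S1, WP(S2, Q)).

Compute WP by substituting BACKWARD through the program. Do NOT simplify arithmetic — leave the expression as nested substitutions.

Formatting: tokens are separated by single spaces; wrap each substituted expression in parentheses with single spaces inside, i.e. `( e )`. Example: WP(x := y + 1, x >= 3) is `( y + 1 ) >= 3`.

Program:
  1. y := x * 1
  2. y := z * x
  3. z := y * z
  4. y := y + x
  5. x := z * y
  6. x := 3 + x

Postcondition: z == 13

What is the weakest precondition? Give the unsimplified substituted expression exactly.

post: z == 13
stmt 6: x := 3 + x  -- replace 0 occurrence(s) of x with (3 + x)
  => z == 13
stmt 5: x := z * y  -- replace 0 occurrence(s) of x with (z * y)
  => z == 13
stmt 4: y := y + x  -- replace 0 occurrence(s) of y with (y + x)
  => z == 13
stmt 3: z := y * z  -- replace 1 occurrence(s) of z with (y * z)
  => ( y * z ) == 13
stmt 2: y := z * x  -- replace 1 occurrence(s) of y with (z * x)
  => ( ( z * x ) * z ) == 13
stmt 1: y := x * 1  -- replace 0 occurrence(s) of y with (x * 1)
  => ( ( z * x ) * z ) == 13

Answer: ( ( z * x ) * z ) == 13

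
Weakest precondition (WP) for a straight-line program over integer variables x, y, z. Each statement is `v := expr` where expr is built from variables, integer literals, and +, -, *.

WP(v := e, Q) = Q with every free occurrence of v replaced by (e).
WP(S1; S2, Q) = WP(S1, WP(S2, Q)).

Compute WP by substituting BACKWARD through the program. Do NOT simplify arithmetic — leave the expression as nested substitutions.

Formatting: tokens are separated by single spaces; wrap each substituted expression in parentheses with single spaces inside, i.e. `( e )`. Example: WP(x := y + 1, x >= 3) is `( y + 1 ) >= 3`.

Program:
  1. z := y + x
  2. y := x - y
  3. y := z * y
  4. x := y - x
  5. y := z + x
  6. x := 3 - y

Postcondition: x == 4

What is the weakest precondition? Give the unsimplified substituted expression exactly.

post: x == 4
stmt 6: x := 3 - y  -- replace 1 occurrence(s) of x with (3 - y)
  => ( 3 - y ) == 4
stmt 5: y := z + x  -- replace 1 occurrence(s) of y with (z + x)
  => ( 3 - ( z + x ) ) == 4
stmt 4: x := y - x  -- replace 1 occurrence(s) of x with (y - x)
  => ( 3 - ( z + ( y - x ) ) ) == 4
stmt 3: y := z * y  -- replace 1 occurrence(s) of y with (z * y)
  => ( 3 - ( z + ( ( z * y ) - x ) ) ) == 4
stmt 2: y := x - y  -- replace 1 occurrence(s) of y with (x - y)
  => ( 3 - ( z + ( ( z * ( x - y ) ) - x ) ) ) == 4
stmt 1: z := y + x  -- replace 2 occurrence(s) of z with (y + x)
  => ( 3 - ( ( y + x ) + ( ( ( y + x ) * ( x - y ) ) - x ) ) ) == 4

Answer: ( 3 - ( ( y + x ) + ( ( ( y + x ) * ( x - y ) ) - x ) ) ) == 4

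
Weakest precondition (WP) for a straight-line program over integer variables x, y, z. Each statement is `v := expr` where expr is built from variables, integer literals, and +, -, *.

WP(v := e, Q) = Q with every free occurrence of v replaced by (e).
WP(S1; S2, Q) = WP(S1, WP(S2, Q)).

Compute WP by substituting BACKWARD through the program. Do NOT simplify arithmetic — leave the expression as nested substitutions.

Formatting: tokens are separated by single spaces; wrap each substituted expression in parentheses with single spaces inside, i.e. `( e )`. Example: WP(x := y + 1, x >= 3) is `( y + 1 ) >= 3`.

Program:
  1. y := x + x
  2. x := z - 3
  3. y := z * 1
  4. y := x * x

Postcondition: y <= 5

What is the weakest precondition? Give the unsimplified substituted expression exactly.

post: y <= 5
stmt 4: y := x * x  -- replace 1 occurrence(s) of y with (x * x)
  => ( x * x ) <= 5
stmt 3: y := z * 1  -- replace 0 occurrence(s) of y with (z * 1)
  => ( x * x ) <= 5
stmt 2: x := z - 3  -- replace 2 occurrence(s) of x with (z - 3)
  => ( ( z - 3 ) * ( z - 3 ) ) <= 5
stmt 1: y := x + x  -- replace 0 occurrence(s) of y with (x + x)
  => ( ( z - 3 ) * ( z - 3 ) ) <= 5

Answer: ( ( z - 3 ) * ( z - 3 ) ) <= 5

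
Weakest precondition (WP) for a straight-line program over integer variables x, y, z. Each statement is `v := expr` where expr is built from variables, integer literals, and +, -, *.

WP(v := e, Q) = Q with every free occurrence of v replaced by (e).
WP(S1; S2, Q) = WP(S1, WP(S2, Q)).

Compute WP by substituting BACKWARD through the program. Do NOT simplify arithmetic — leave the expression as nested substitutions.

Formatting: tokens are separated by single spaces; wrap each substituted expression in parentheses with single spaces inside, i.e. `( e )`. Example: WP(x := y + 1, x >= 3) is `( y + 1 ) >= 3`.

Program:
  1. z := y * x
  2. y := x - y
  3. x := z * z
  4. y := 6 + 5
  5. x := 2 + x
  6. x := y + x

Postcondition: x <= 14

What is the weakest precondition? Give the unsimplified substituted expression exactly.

post: x <= 14
stmt 6: x := y + x  -- replace 1 occurrence(s) of x with (y + x)
  => ( y + x ) <= 14
stmt 5: x := 2 + x  -- replace 1 occurrence(s) of x with (2 + x)
  => ( y + ( 2 + x ) ) <= 14
stmt 4: y := 6 + 5  -- replace 1 occurrence(s) of y with (6 + 5)
  => ( ( 6 + 5 ) + ( 2 + x ) ) <= 14
stmt 3: x := z * z  -- replace 1 occurrence(s) of x with (z * z)
  => ( ( 6 + 5 ) + ( 2 + ( z * z ) ) ) <= 14
stmt 2: y := x - y  -- replace 0 occurrence(s) of y with (x - y)
  => ( ( 6 + 5 ) + ( 2 + ( z * z ) ) ) <= 14
stmt 1: z := y * x  -- replace 2 occurrence(s) of z with (y * x)
  => ( ( 6 + 5 ) + ( 2 + ( ( y * x ) * ( y * x ) ) ) ) <= 14

Answer: ( ( 6 + 5 ) + ( 2 + ( ( y * x ) * ( y * x ) ) ) ) <= 14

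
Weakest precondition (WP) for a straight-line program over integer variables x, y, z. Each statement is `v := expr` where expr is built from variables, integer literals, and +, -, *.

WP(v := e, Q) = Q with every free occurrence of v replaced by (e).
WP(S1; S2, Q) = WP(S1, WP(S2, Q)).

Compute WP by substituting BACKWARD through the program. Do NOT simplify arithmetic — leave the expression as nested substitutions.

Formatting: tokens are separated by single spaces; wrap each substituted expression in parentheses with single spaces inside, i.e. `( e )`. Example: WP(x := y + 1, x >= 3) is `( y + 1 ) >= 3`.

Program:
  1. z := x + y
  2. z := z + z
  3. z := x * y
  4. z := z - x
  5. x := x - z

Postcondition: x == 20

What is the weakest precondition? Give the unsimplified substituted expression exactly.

post: x == 20
stmt 5: x := x - z  -- replace 1 occurrence(s) of x with (x - z)
  => ( x - z ) == 20
stmt 4: z := z - x  -- replace 1 occurrence(s) of z with (z - x)
  => ( x - ( z - x ) ) == 20
stmt 3: z := x * y  -- replace 1 occurrence(s) of z with (x * y)
  => ( x - ( ( x * y ) - x ) ) == 20
stmt 2: z := z + z  -- replace 0 occurrence(s) of z with (z + z)
  => ( x - ( ( x * y ) - x ) ) == 20
stmt 1: z := x + y  -- replace 0 occurrence(s) of z with (x + y)
  => ( x - ( ( x * y ) - x ) ) == 20

Answer: ( x - ( ( x * y ) - x ) ) == 20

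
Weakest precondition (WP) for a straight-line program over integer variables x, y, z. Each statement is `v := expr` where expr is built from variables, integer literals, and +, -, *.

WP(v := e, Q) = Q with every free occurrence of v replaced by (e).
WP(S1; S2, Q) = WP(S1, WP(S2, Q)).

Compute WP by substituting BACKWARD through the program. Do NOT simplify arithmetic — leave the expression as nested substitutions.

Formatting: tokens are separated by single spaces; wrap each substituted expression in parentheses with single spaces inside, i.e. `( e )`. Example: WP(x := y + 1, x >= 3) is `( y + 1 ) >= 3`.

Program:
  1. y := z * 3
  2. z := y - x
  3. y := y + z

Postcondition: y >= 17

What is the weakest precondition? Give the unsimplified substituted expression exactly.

Answer: ( ( z * 3 ) + ( ( z * 3 ) - x ) ) >= 17

Derivation:
post: y >= 17
stmt 3: y := y + z  -- replace 1 occurrence(s) of y with (y + z)
  => ( y + z ) >= 17
stmt 2: z := y - x  -- replace 1 occurrence(s) of z with (y - x)
  => ( y + ( y - x ) ) >= 17
stmt 1: y := z * 3  -- replace 2 occurrence(s) of y with (z * 3)
  => ( ( z * 3 ) + ( ( z * 3 ) - x ) ) >= 17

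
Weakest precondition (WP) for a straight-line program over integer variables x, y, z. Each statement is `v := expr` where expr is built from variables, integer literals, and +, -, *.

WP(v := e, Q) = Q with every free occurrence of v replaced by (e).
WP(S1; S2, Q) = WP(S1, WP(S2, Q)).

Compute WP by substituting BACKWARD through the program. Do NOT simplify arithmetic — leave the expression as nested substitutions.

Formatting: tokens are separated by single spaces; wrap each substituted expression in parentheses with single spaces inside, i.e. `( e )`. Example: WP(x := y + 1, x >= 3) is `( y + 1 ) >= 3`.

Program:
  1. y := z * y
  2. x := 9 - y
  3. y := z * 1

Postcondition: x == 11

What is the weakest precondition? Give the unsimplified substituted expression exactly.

post: x == 11
stmt 3: y := z * 1  -- replace 0 occurrence(s) of y with (z * 1)
  => x == 11
stmt 2: x := 9 - y  -- replace 1 occurrence(s) of x with (9 - y)
  => ( 9 - y ) == 11
stmt 1: y := z * y  -- replace 1 occurrence(s) of y with (z * y)
  => ( 9 - ( z * y ) ) == 11

Answer: ( 9 - ( z * y ) ) == 11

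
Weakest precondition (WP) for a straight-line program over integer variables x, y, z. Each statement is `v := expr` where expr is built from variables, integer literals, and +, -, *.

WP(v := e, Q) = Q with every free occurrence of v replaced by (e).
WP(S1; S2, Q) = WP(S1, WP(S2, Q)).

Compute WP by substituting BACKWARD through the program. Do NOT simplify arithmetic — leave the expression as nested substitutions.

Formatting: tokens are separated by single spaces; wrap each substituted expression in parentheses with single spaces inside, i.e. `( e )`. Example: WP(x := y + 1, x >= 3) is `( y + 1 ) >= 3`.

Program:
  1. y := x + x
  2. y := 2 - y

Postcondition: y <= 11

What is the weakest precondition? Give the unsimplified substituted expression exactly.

Answer: ( 2 - ( x + x ) ) <= 11

Derivation:
post: y <= 11
stmt 2: y := 2 - y  -- replace 1 occurrence(s) of y with (2 - y)
  => ( 2 - y ) <= 11
stmt 1: y := x + x  -- replace 1 occurrence(s) of y with (x + x)
  => ( 2 - ( x + x ) ) <= 11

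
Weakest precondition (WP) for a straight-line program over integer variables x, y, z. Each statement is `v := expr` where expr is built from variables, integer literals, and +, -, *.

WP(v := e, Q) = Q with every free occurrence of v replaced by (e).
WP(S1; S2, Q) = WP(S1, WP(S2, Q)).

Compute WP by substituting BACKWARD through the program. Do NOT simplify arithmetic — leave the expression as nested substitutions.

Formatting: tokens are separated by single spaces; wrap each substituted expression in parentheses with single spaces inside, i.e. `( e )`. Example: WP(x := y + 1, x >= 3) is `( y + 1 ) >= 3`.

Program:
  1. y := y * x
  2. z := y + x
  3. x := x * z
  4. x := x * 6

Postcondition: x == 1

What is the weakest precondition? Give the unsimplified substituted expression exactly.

post: x == 1
stmt 4: x := x * 6  -- replace 1 occurrence(s) of x with (x * 6)
  => ( x * 6 ) == 1
stmt 3: x := x * z  -- replace 1 occurrence(s) of x with (x * z)
  => ( ( x * z ) * 6 ) == 1
stmt 2: z := y + x  -- replace 1 occurrence(s) of z with (y + x)
  => ( ( x * ( y + x ) ) * 6 ) == 1
stmt 1: y := y * x  -- replace 1 occurrence(s) of y with (y * x)
  => ( ( x * ( ( y * x ) + x ) ) * 6 ) == 1

Answer: ( ( x * ( ( y * x ) + x ) ) * 6 ) == 1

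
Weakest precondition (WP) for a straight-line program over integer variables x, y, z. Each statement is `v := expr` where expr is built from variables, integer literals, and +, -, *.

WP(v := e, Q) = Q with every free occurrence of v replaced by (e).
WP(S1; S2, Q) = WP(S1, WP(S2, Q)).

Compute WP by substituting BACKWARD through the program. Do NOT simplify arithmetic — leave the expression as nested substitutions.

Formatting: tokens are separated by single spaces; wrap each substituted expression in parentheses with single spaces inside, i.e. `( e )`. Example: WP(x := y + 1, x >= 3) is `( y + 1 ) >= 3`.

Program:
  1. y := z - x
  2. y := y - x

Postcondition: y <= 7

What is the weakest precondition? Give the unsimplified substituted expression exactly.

Answer: ( ( z - x ) - x ) <= 7

Derivation:
post: y <= 7
stmt 2: y := y - x  -- replace 1 occurrence(s) of y with (y - x)
  => ( y - x ) <= 7
stmt 1: y := z - x  -- replace 1 occurrence(s) of y with (z - x)
  => ( ( z - x ) - x ) <= 7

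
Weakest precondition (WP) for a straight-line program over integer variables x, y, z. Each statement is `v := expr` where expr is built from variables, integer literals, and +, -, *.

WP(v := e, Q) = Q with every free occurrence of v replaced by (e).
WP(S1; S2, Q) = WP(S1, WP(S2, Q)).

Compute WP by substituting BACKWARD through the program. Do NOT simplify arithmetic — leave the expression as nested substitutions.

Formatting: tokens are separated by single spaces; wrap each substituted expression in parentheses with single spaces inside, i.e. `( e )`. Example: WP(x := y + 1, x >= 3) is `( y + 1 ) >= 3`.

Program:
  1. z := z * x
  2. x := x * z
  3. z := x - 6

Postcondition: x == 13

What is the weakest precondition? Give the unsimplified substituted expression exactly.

post: x == 13
stmt 3: z := x - 6  -- replace 0 occurrence(s) of z with (x - 6)
  => x == 13
stmt 2: x := x * z  -- replace 1 occurrence(s) of x with (x * z)
  => ( x * z ) == 13
stmt 1: z := z * x  -- replace 1 occurrence(s) of z with (z * x)
  => ( x * ( z * x ) ) == 13

Answer: ( x * ( z * x ) ) == 13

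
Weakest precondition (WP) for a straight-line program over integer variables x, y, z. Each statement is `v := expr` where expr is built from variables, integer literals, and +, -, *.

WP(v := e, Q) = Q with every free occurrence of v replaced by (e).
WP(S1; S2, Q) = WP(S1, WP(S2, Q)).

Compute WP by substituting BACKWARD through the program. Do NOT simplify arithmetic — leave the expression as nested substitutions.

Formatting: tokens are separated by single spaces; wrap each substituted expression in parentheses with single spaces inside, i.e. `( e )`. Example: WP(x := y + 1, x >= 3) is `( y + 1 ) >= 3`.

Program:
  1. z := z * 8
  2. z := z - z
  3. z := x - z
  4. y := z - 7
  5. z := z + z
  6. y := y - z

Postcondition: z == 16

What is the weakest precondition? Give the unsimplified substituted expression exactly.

Answer: ( ( x - ( ( z * 8 ) - ( z * 8 ) ) ) + ( x - ( ( z * 8 ) - ( z * 8 ) ) ) ) == 16

Derivation:
post: z == 16
stmt 6: y := y - z  -- replace 0 occurrence(s) of y with (y - z)
  => z == 16
stmt 5: z := z + z  -- replace 1 occurrence(s) of z with (z + z)
  => ( z + z ) == 16
stmt 4: y := z - 7  -- replace 0 occurrence(s) of y with (z - 7)
  => ( z + z ) == 16
stmt 3: z := x - z  -- replace 2 occurrence(s) of z with (x - z)
  => ( ( x - z ) + ( x - z ) ) == 16
stmt 2: z := z - z  -- replace 2 occurrence(s) of z with (z - z)
  => ( ( x - ( z - z ) ) + ( x - ( z - z ) ) ) == 16
stmt 1: z := z * 8  -- replace 4 occurrence(s) of z with (z * 8)
  => ( ( x - ( ( z * 8 ) - ( z * 8 ) ) ) + ( x - ( ( z * 8 ) - ( z * 8 ) ) ) ) == 16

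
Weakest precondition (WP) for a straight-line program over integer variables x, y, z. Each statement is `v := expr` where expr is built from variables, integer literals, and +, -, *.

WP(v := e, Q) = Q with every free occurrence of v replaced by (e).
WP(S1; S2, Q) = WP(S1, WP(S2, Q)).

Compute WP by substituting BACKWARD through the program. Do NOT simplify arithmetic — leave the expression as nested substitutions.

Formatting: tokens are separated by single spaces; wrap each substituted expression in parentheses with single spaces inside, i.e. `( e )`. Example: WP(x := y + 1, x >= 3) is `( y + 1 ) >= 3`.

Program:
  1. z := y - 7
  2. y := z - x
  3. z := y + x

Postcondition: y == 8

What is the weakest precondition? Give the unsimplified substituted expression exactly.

post: y == 8
stmt 3: z := y + x  -- replace 0 occurrence(s) of z with (y + x)
  => y == 8
stmt 2: y := z - x  -- replace 1 occurrence(s) of y with (z - x)
  => ( z - x ) == 8
stmt 1: z := y - 7  -- replace 1 occurrence(s) of z with (y - 7)
  => ( ( y - 7 ) - x ) == 8

Answer: ( ( y - 7 ) - x ) == 8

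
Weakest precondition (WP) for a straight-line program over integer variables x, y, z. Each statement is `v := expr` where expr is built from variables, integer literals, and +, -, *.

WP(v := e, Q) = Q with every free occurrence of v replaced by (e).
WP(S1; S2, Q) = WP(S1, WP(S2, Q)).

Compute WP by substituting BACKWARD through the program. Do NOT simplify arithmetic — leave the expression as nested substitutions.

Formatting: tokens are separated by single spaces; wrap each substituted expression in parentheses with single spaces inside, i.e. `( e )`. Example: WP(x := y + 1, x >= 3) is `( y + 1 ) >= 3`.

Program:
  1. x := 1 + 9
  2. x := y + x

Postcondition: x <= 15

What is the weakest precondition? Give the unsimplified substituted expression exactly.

Answer: ( y + ( 1 + 9 ) ) <= 15

Derivation:
post: x <= 15
stmt 2: x := y + x  -- replace 1 occurrence(s) of x with (y + x)
  => ( y + x ) <= 15
stmt 1: x := 1 + 9  -- replace 1 occurrence(s) of x with (1 + 9)
  => ( y + ( 1 + 9 ) ) <= 15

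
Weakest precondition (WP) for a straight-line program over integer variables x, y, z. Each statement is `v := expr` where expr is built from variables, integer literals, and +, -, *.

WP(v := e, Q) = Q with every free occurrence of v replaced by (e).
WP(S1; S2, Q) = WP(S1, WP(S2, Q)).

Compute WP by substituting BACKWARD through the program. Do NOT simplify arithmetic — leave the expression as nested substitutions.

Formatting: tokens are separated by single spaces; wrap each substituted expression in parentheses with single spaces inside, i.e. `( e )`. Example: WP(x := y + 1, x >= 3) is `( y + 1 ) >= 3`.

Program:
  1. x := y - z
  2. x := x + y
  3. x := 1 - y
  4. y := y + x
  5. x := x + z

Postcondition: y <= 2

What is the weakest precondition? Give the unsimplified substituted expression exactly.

post: y <= 2
stmt 5: x := x + z  -- replace 0 occurrence(s) of x with (x + z)
  => y <= 2
stmt 4: y := y + x  -- replace 1 occurrence(s) of y with (y + x)
  => ( y + x ) <= 2
stmt 3: x := 1 - y  -- replace 1 occurrence(s) of x with (1 - y)
  => ( y + ( 1 - y ) ) <= 2
stmt 2: x := x + y  -- replace 0 occurrence(s) of x with (x + y)
  => ( y + ( 1 - y ) ) <= 2
stmt 1: x := y - z  -- replace 0 occurrence(s) of x with (y - z)
  => ( y + ( 1 - y ) ) <= 2

Answer: ( y + ( 1 - y ) ) <= 2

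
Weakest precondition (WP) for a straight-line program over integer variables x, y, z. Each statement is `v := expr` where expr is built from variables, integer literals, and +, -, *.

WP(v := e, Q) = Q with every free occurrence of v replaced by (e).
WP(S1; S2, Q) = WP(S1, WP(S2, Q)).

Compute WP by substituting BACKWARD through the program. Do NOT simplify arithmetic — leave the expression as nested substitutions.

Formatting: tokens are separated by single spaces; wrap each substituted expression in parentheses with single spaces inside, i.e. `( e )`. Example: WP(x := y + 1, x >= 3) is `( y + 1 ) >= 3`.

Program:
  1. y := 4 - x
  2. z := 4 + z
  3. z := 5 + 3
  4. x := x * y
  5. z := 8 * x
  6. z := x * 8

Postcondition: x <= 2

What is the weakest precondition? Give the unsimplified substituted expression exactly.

post: x <= 2
stmt 6: z := x * 8  -- replace 0 occurrence(s) of z with (x * 8)
  => x <= 2
stmt 5: z := 8 * x  -- replace 0 occurrence(s) of z with (8 * x)
  => x <= 2
stmt 4: x := x * y  -- replace 1 occurrence(s) of x with (x * y)
  => ( x * y ) <= 2
stmt 3: z := 5 + 3  -- replace 0 occurrence(s) of z with (5 + 3)
  => ( x * y ) <= 2
stmt 2: z := 4 + z  -- replace 0 occurrence(s) of z with (4 + z)
  => ( x * y ) <= 2
stmt 1: y := 4 - x  -- replace 1 occurrence(s) of y with (4 - x)
  => ( x * ( 4 - x ) ) <= 2

Answer: ( x * ( 4 - x ) ) <= 2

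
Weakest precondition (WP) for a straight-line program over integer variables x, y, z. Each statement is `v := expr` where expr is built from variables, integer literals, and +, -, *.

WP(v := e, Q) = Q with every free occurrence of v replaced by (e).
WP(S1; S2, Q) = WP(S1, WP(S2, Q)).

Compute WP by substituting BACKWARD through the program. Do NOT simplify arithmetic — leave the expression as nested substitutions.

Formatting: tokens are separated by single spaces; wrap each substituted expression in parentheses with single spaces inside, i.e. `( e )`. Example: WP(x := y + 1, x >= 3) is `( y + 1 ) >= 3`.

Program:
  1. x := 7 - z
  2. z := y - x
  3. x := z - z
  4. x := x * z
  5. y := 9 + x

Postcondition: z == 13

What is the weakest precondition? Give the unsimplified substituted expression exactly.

post: z == 13
stmt 5: y := 9 + x  -- replace 0 occurrence(s) of y with (9 + x)
  => z == 13
stmt 4: x := x * z  -- replace 0 occurrence(s) of x with (x * z)
  => z == 13
stmt 3: x := z - z  -- replace 0 occurrence(s) of x with (z - z)
  => z == 13
stmt 2: z := y - x  -- replace 1 occurrence(s) of z with (y - x)
  => ( y - x ) == 13
stmt 1: x := 7 - z  -- replace 1 occurrence(s) of x with (7 - z)
  => ( y - ( 7 - z ) ) == 13

Answer: ( y - ( 7 - z ) ) == 13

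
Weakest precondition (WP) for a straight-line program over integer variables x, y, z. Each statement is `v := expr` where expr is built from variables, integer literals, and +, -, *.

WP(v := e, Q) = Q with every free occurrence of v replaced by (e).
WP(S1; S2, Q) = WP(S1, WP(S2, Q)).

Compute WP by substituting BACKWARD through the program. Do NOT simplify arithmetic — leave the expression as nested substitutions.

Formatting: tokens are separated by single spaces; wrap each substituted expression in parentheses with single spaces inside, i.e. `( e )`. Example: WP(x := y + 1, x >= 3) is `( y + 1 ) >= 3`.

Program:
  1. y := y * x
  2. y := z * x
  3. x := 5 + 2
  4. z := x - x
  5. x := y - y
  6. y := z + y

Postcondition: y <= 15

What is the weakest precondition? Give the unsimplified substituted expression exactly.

Answer: ( ( ( 5 + 2 ) - ( 5 + 2 ) ) + ( z * x ) ) <= 15

Derivation:
post: y <= 15
stmt 6: y := z + y  -- replace 1 occurrence(s) of y with (z + y)
  => ( z + y ) <= 15
stmt 5: x := y - y  -- replace 0 occurrence(s) of x with (y - y)
  => ( z + y ) <= 15
stmt 4: z := x - x  -- replace 1 occurrence(s) of z with (x - x)
  => ( ( x - x ) + y ) <= 15
stmt 3: x := 5 + 2  -- replace 2 occurrence(s) of x with (5 + 2)
  => ( ( ( 5 + 2 ) - ( 5 + 2 ) ) + y ) <= 15
stmt 2: y := z * x  -- replace 1 occurrence(s) of y with (z * x)
  => ( ( ( 5 + 2 ) - ( 5 + 2 ) ) + ( z * x ) ) <= 15
stmt 1: y := y * x  -- replace 0 occurrence(s) of y with (y * x)
  => ( ( ( 5 + 2 ) - ( 5 + 2 ) ) + ( z * x ) ) <= 15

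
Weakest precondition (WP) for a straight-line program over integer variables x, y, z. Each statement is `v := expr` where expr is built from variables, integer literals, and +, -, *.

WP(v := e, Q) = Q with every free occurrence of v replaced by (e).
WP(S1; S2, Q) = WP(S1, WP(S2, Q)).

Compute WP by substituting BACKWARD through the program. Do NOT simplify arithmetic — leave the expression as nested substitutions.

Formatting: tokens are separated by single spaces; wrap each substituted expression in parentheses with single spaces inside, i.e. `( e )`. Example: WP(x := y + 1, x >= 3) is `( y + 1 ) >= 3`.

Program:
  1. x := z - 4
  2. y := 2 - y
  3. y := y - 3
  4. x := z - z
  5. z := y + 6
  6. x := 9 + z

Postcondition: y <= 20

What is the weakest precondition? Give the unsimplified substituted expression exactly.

Answer: ( ( 2 - y ) - 3 ) <= 20

Derivation:
post: y <= 20
stmt 6: x := 9 + z  -- replace 0 occurrence(s) of x with (9 + z)
  => y <= 20
stmt 5: z := y + 6  -- replace 0 occurrence(s) of z with (y + 6)
  => y <= 20
stmt 4: x := z - z  -- replace 0 occurrence(s) of x with (z - z)
  => y <= 20
stmt 3: y := y - 3  -- replace 1 occurrence(s) of y with (y - 3)
  => ( y - 3 ) <= 20
stmt 2: y := 2 - y  -- replace 1 occurrence(s) of y with (2 - y)
  => ( ( 2 - y ) - 3 ) <= 20
stmt 1: x := z - 4  -- replace 0 occurrence(s) of x with (z - 4)
  => ( ( 2 - y ) - 3 ) <= 20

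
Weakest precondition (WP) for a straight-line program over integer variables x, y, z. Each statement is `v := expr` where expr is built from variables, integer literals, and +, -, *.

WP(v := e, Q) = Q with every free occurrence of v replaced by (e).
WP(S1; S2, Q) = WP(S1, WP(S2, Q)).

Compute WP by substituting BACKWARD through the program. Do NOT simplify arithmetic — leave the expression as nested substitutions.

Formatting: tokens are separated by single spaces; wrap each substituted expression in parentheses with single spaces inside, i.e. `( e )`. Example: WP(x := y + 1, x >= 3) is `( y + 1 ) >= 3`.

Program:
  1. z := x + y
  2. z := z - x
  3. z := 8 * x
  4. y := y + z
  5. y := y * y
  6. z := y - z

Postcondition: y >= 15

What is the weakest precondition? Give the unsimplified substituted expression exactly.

Answer: ( ( y + ( 8 * x ) ) * ( y + ( 8 * x ) ) ) >= 15

Derivation:
post: y >= 15
stmt 6: z := y - z  -- replace 0 occurrence(s) of z with (y - z)
  => y >= 15
stmt 5: y := y * y  -- replace 1 occurrence(s) of y with (y * y)
  => ( y * y ) >= 15
stmt 4: y := y + z  -- replace 2 occurrence(s) of y with (y + z)
  => ( ( y + z ) * ( y + z ) ) >= 15
stmt 3: z := 8 * x  -- replace 2 occurrence(s) of z with (8 * x)
  => ( ( y + ( 8 * x ) ) * ( y + ( 8 * x ) ) ) >= 15
stmt 2: z := z - x  -- replace 0 occurrence(s) of z with (z - x)
  => ( ( y + ( 8 * x ) ) * ( y + ( 8 * x ) ) ) >= 15
stmt 1: z := x + y  -- replace 0 occurrence(s) of z with (x + y)
  => ( ( y + ( 8 * x ) ) * ( y + ( 8 * x ) ) ) >= 15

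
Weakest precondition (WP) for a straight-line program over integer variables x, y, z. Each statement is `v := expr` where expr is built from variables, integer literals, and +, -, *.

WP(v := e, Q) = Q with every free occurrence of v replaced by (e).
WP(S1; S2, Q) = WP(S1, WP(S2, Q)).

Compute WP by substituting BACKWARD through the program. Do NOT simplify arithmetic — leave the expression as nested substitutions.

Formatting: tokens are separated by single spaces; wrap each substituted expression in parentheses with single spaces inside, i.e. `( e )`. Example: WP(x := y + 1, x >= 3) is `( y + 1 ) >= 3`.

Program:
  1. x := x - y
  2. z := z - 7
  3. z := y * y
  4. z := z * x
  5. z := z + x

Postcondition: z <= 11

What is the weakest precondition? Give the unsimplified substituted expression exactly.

post: z <= 11
stmt 5: z := z + x  -- replace 1 occurrence(s) of z with (z + x)
  => ( z + x ) <= 11
stmt 4: z := z * x  -- replace 1 occurrence(s) of z with (z * x)
  => ( ( z * x ) + x ) <= 11
stmt 3: z := y * y  -- replace 1 occurrence(s) of z with (y * y)
  => ( ( ( y * y ) * x ) + x ) <= 11
stmt 2: z := z - 7  -- replace 0 occurrence(s) of z with (z - 7)
  => ( ( ( y * y ) * x ) + x ) <= 11
stmt 1: x := x - y  -- replace 2 occurrence(s) of x with (x - y)
  => ( ( ( y * y ) * ( x - y ) ) + ( x - y ) ) <= 11

Answer: ( ( ( y * y ) * ( x - y ) ) + ( x - y ) ) <= 11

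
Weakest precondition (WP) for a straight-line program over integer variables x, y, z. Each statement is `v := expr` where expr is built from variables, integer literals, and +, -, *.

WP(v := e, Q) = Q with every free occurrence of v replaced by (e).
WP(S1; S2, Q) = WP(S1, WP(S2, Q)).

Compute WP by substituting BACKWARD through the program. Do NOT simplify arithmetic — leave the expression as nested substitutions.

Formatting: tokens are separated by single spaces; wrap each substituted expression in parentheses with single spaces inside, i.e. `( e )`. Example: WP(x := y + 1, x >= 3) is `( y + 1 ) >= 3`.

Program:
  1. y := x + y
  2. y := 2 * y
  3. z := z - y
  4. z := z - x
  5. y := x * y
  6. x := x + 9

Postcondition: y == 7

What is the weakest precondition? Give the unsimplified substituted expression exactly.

post: y == 7
stmt 6: x := x + 9  -- replace 0 occurrence(s) of x with (x + 9)
  => y == 7
stmt 5: y := x * y  -- replace 1 occurrence(s) of y with (x * y)
  => ( x * y ) == 7
stmt 4: z := z - x  -- replace 0 occurrence(s) of z with (z - x)
  => ( x * y ) == 7
stmt 3: z := z - y  -- replace 0 occurrence(s) of z with (z - y)
  => ( x * y ) == 7
stmt 2: y := 2 * y  -- replace 1 occurrence(s) of y with (2 * y)
  => ( x * ( 2 * y ) ) == 7
stmt 1: y := x + y  -- replace 1 occurrence(s) of y with (x + y)
  => ( x * ( 2 * ( x + y ) ) ) == 7

Answer: ( x * ( 2 * ( x + y ) ) ) == 7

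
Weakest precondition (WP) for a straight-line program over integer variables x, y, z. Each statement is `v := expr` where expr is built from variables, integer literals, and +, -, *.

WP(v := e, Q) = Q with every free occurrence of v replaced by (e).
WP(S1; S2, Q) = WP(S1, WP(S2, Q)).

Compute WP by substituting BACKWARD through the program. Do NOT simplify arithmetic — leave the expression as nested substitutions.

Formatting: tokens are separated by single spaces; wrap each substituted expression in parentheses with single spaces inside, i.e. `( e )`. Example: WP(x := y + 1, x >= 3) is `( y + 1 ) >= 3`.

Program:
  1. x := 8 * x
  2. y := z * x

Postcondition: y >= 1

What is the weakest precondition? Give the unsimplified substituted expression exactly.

post: y >= 1
stmt 2: y := z * x  -- replace 1 occurrence(s) of y with (z * x)
  => ( z * x ) >= 1
stmt 1: x := 8 * x  -- replace 1 occurrence(s) of x with (8 * x)
  => ( z * ( 8 * x ) ) >= 1

Answer: ( z * ( 8 * x ) ) >= 1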